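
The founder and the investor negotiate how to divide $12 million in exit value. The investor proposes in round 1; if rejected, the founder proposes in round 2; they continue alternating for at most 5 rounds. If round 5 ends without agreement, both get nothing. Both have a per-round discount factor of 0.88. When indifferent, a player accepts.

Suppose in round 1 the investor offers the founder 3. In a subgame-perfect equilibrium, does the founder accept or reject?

Round 5 (the investor proposes): the founder will accept anything ≥ 0, so the investor offers 0 and keeps 12.
Round 4 (the founder proposes): the investor can get 12 next round, worth 0.88 × 12 = 10.56 now. The founder offers 10.56 and keeps 12 − 10.56 = 1.44.
Round 3 (the investor proposes): the founder can get 1.44 next round, worth 0.88 × 1.44 = 1.2672 now; the investor offers that and keeps 10.7328.
Round 2 (the founder proposes): the investor can get 10.7328 next round, worth 0.88 × 10.7328 = 9.444864 now. The founder offers 9.444864 and keeps 12 − 9.444864 = 2.555136.
So by rejecting in round 1, the founder gets 2.555136 next round, worth 0.88 × 2.555136 = 2.24851968 now.
Offer 3 ≥ 2.24851968, so the founder accepts.

Accept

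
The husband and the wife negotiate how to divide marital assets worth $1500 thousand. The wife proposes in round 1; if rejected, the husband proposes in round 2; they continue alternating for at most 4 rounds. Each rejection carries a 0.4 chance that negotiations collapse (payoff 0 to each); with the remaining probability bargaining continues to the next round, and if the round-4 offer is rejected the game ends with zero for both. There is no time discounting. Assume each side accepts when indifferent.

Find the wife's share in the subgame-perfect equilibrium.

816

By backward induction:
Round 4 (the husband proposes): rejection yields 0 for the wife; the husband offers 0 and keeps 1500.
Round 3 (the wife proposes): rejecting gives the husband an expected 0.6 × 1500 = 900, so the wife offers 900, keeping 600.
Round 2 (the husband proposes): rejecting gives the wife an expected 0.6 × 600 = 360. The husband offers 360 and keeps 1500 − 360 = 1140.
Round 1 (the wife proposes): rejecting gives the husband an expected 0.6 × 1140 = 684. The wife offers 684 and keeps 1500 − 684 = 816.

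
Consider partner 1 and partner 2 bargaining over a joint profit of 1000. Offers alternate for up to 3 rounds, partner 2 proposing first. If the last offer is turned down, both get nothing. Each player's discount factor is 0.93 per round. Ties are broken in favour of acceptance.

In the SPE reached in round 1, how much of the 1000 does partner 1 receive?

Round 3 (partner 2 proposes): rejection yields 0 for partner 1; partner 2 offers 0 and keeps 1000.
Round 2 (partner 1 proposes): partner 2 can get 1000 next round, worth 0.93 × 1000 = 930 now; partner 1 offers that and keeps 70.
Round 1 (partner 2 proposes): partner 1 can get 70 next round, worth 0.93 × 70 = 65.1 now. Partner 2 offers 65.1 and keeps 1000 − 65.1 = 934.9.

65.1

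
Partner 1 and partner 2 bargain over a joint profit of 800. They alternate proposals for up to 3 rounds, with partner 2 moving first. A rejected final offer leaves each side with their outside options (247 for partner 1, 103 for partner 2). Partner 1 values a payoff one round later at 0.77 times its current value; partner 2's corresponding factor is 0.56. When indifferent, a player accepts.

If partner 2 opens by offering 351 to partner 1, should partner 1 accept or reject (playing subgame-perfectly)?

Round 3 (partner 2 proposes): partner 1 gets 247 if talks fail, so partner 2 offers 247 and keeps 553.
Round 2 (partner 1 proposes): partner 2 can get 553 next round, worth 0.56 × 553 = 309.68 now. Partner 1 offers 309.68 and keeps 800 − 309.68 = 490.32.
So by rejecting in round 1, partner 1 gets 490.32 next round, worth 0.77 × 490.32 = 377.5464 now.
Offer 351 < 377.5464, so partner 1 rejects.

Reject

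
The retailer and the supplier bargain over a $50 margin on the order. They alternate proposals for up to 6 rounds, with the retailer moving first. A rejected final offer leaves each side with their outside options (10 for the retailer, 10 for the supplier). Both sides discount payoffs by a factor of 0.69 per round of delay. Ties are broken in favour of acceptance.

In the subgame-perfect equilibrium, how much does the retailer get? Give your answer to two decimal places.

27.96

Round 6 (the supplier proposes): the retailer gets 10 if talks fail, so the supplier offers 10 and keeps 40.
Round 5 (the retailer proposes): the supplier can get 40 next round, worth 0.69 × 40 = 27.6 now; the retailer offers that and keeps 22.4.
Round 4 (the supplier proposes): the retailer can get 22.4 next round, worth 0.69 × 22.4 = 15.456 now; the supplier offers that and keeps 34.544.
Round 3 (the retailer proposes): the supplier can get 34.544 next round, worth 0.69 × 34.544 = 23.83536 now. The retailer offers 23.83536 and keeps 50 − 23.83536 = 26.16464.
Round 2 (the supplier proposes): the retailer can get 26.16464 next round, worth 0.69 × 26.16464 = 18.0536016 now; the supplier offers that and keeps 31.9463984.
Round 1 (the retailer proposes): the supplier can get 31.9463984 next round, worth 0.69 × 31.9463984 = 22.043014896 now, so the retailer offers 22.043014896, keeping 27.956985104.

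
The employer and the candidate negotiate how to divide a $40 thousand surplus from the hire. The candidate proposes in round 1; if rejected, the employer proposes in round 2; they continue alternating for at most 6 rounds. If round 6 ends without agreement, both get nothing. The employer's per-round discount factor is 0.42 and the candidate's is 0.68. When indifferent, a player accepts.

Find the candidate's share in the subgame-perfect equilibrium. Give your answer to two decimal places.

Round 6 (the employer proposes): the candidate will accept anything ≥ 0, so the employer offers 0 and keeps 40.
Round 5 (the candidate proposes): the employer can get 40 next round, worth 0.42 × 40 = 16.8 now; the candidate offers that and keeps 23.2.
Round 4 (the employer proposes): the candidate can get 23.2 next round, worth 0.68 × 23.2 = 15.776 now. The employer offers 15.776 and keeps 40 − 15.776 = 24.224.
Round 3 (the candidate proposes): the employer can get 24.224 next round, worth 0.42 × 24.224 = 10.17408 now, so the candidate offers 10.17408, keeping 29.82592.
Round 2 (the employer proposes): the candidate can get 29.82592 next round, worth 0.68 × 29.82592 = 20.2816256 now. The employer offers 20.2816256 and keeps 40 − 20.2816256 = 19.7183744.
Round 1 (the candidate proposes): the employer can get 19.7183744 next round, worth 0.42 × 19.7183744 = 8.281717248 now, so the candidate offers 8.281717248, keeping 31.718282752.

31.72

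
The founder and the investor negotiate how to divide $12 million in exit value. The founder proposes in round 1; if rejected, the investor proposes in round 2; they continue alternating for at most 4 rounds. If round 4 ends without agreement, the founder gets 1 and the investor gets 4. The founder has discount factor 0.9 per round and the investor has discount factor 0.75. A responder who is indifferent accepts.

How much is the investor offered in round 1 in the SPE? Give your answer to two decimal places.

6.47

Solve by backward induction from round 4.
Round 4 (the investor proposes): the founder gets 1 if talks fail, so the investor offers 1 and keeps 11.
Round 3 (the founder proposes): the investor can get 11 next round, worth 0.75 × 11 = 8.25 now, so the founder offers 8.25, keeping 3.75.
Round 2 (the investor proposes): the founder can get 3.75 next round, worth 0.9 × 3.75 = 3.375 now; the investor offers that and keeps 8.625.
Round 1 (the founder proposes): the investor can get 8.625 next round, worth 0.75 × 8.625 = 6.46875 now. The founder offers 6.46875 and keeps 12 − 6.46875 = 5.53125.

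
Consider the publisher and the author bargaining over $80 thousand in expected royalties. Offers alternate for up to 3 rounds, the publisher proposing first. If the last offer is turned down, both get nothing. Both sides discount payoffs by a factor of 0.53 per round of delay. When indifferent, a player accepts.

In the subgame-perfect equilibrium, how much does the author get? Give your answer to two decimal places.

19.93

Round 3 (the publisher proposes): rejection yields 0 for the author; the publisher offers 0 and keeps 80.
Round 2 (the author proposes): the publisher can get 80 next round, worth 0.53 × 80 = 42.4 now; the author offers that and keeps 37.6.
Round 1 (the publisher proposes): the author can get 37.6 next round, worth 0.53 × 37.6 = 19.928 now, so the publisher offers 19.928, keeping 60.072.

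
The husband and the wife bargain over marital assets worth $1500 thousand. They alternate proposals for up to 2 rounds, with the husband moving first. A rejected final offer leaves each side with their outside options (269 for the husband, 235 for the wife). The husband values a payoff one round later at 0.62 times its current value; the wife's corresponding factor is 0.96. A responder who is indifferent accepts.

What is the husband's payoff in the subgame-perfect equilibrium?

Solve by backward induction from round 2.
Round 2 (the wife proposes): the husband gets 269 if talks fail, so the wife offers 269 and keeps 1231.
Round 1 (the husband proposes): the wife can get 1231 next round, worth 0.96 × 1231 = 1181.76 now; the husband offers that and keeps 318.24.

318.24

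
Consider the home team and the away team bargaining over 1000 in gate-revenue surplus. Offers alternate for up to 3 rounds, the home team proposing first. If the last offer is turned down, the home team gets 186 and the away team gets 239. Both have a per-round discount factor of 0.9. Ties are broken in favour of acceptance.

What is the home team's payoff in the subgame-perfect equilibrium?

716.41

Round 3 (the home team proposes): the away team gets 239 if talks fail, so the home team offers 239 and keeps 761.
Round 2 (the away team proposes): the home team can get 761 next round, worth 0.9 × 761 = 684.9 now, so the away team offers 684.9, keeping 315.1.
Round 1 (the home team proposes): the away team can get 315.1 next round, worth 0.9 × 315.1 = 283.59 now. The home team offers 283.59 and keeps 1000 − 283.59 = 716.41.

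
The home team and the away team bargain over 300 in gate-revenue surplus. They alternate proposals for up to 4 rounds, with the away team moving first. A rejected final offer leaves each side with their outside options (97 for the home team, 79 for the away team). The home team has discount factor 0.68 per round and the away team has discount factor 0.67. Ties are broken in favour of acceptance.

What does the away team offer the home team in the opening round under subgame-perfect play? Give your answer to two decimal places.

135.79

Round 4 (the home team proposes): the away team gets 79 if talks fail, so the home team offers 79 and keeps 221.
Round 3 (the away team proposes): the home team can get 221 next round, worth 0.68 × 221 = 150.28 now; the away team offers that and keeps 149.72.
Round 2 (the home team proposes): the away team can get 149.72 next round, worth 0.67 × 149.72 = 100.3124 now; the home team offers that and keeps 199.6876.
Round 1 (the away team proposes): the home team can get 199.6876 next round, worth 0.68 × 199.6876 = 135.787568 now, so the away team offers 135.787568, keeping 164.212432.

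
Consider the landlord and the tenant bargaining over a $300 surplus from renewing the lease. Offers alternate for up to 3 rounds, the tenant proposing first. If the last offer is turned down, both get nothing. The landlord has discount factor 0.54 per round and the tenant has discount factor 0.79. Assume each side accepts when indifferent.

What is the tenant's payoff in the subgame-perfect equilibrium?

265.98

Work backward from the last round.
Round 3 (the tenant proposes): rejection yields 0 for the landlord; the tenant offers 0 and keeps 300.
Round 2 (the landlord proposes): the tenant can get 300 next round, worth 0.79 × 300 = 237 now. The landlord offers 237 and keeps 300 − 237 = 63.
Round 1 (the tenant proposes): the landlord can get 63 next round, worth 0.54 × 63 = 34.02 now; the tenant offers that and keeps 265.98.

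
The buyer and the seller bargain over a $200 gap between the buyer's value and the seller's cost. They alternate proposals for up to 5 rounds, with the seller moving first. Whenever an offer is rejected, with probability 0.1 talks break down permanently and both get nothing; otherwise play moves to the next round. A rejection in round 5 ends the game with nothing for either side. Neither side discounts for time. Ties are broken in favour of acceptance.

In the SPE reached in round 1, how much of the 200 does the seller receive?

By backward induction:
Round 5 (the seller proposes): the buyer will accept anything ≥ 0, so the seller offers 0 and keeps 200.
Round 4 (the buyer proposes): rejecting gives the seller an expected 0.9 × 200 = 180, so the buyer offers 180, keeping 20.
Round 3 (the seller proposes): rejecting gives the buyer an expected 0.9 × 20 = 18, so the seller offers 18, keeping 182.
Round 2 (the buyer proposes): rejecting gives the seller an expected 0.9 × 182 = 163.8. The buyer offers 163.8 and keeps 200 − 163.8 = 36.2.
Round 1 (the seller proposes): rejecting gives the buyer an expected 0.9 × 36.2 = 32.58, so the seller offers 32.58, keeping 167.42.

167.42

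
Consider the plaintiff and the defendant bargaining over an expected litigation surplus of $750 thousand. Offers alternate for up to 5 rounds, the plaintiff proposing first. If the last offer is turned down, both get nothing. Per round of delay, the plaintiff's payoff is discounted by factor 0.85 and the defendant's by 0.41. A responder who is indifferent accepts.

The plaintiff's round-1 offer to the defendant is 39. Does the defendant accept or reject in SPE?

Reject

Round 5 (the plaintiff proposes): rejection yields 0 for the defendant; the plaintiff offers 0 and keeps 750.
Round 4 (the defendant proposes): the plaintiff can get 750 next round, worth 0.85 × 750 = 637.5 now; the defendant offers that and keeps 112.5.
Round 3 (the plaintiff proposes): the defendant can get 112.5 next round, worth 0.41 × 112.5 = 46.125 now, so the plaintiff offers 46.125, keeping 703.875.
Round 2 (the defendant proposes): the plaintiff can get 703.875 next round, worth 0.85 × 703.875 = 598.29375 now. The defendant offers 598.29375 and keeps 750 − 598.29375 = 151.70625.
So by rejecting in round 1, the defendant gets 151.70625 next round, worth 0.41 × 151.70625 = 62.1995625 now.
Offer 39 < 62.1995625, so the defendant rejects.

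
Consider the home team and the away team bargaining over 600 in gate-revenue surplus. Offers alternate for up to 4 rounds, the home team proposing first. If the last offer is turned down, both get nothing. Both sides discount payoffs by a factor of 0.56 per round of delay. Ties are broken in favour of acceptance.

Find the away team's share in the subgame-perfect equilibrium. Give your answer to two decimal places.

253.21

Solve by backward induction from round 4.
Round 4 (the away team proposes): rejection yields 0 for the home team; the away team offers 0 and keeps 600.
Round 3 (the home team proposes): the away team can get 600 next round, worth 0.56 × 600 = 336 now, so the home team offers 336, keeping 264.
Round 2 (the away team proposes): the home team can get 264 next round, worth 0.56 × 264 = 147.84 now; the away team offers that and keeps 452.16.
Round 1 (the home team proposes): the away team can get 452.16 next round, worth 0.56 × 452.16 = 253.2096 now, so the home team offers 253.2096, keeping 346.7904.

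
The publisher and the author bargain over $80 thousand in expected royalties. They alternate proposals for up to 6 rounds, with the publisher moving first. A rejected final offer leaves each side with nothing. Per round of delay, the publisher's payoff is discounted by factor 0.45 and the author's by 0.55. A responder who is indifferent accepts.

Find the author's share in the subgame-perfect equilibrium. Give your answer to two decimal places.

Round 6 (the author proposes): the publisher will accept anything ≥ 0, so the author offers 0 and keeps 80.
Round 5 (the publisher proposes): the author can get 80 next round, worth 0.55 × 80 = 44 now; the publisher offers that and keeps 36.
Round 4 (the author proposes): the publisher can get 36 next round, worth 0.45 × 36 = 16.2 now, so the author offers 16.2, keeping 63.8.
Round 3 (the publisher proposes): the author can get 63.8 next round, worth 0.55 × 63.8 = 35.09 now, so the publisher offers 35.09, keeping 44.91.
Round 2 (the author proposes): the publisher can get 44.91 next round, worth 0.45 × 44.91 = 20.2095 now; the author offers that and keeps 59.7905.
Round 1 (the publisher proposes): the author can get 59.7905 next round, worth 0.55 × 59.7905 = 32.884775 now, so the publisher offers 32.884775, keeping 47.115225.

32.88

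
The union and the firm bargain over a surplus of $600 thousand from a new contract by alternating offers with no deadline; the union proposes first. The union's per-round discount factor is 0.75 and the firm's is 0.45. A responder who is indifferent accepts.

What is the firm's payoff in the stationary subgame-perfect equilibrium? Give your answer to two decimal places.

101.89

In a stationary SPE each proposer offers the other exactly their discounted continuation value.
If the union keeps x when proposing and the firm keeps y when proposing, then x = 600 − 0.45y and y = 600 − 0.75x.
Solving: x = 600(1 − 0.45) / (1 − 0.75·0.45) = 330 / 0.6625 ≈ 498.1132.
The firm gets 600 − 498.1132 ≈ 101.8868.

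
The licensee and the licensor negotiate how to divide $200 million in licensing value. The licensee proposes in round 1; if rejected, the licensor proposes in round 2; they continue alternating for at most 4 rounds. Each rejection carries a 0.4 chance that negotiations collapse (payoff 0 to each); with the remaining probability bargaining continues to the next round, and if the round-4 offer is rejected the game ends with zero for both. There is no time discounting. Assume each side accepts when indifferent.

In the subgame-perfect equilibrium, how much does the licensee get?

108.8

By backward induction:
Round 4 (the licensor proposes): the licensee will accept anything ≥ 0, so the licensor offers 0 and keeps 200.
Round 3 (the licensee proposes): rejecting gives the licensor an expected 0.6 × 200 = 120, so the licensee offers 120, keeping 80.
Round 2 (the licensor proposes): rejecting gives the licensee an expected 0.6 × 80 = 48. The licensor offers 48 and keeps 200 − 48 = 152.
Round 1 (the licensee proposes): rejecting gives the licensor an expected 0.6 × 152 = 91.2, so the licensee offers 91.2, keeping 108.8.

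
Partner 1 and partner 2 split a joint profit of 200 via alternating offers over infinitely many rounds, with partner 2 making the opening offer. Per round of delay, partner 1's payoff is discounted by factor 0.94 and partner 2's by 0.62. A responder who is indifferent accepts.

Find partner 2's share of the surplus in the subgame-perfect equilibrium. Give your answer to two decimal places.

28.76

In a stationary SPE each proposer offers the other exactly their discounted continuation value.
If partner 2 keeps x when proposing and partner 1 keeps y when proposing, then x = 200 − 0.94y and y = 200 − 0.62x.
Solving: x = 200(1 − 0.94) / (1 − 0.62·0.94) = 12 / 0.4172 ≈ 28.7632.
Partner 1 gets 200 − 28.7632 ≈ 171.2368.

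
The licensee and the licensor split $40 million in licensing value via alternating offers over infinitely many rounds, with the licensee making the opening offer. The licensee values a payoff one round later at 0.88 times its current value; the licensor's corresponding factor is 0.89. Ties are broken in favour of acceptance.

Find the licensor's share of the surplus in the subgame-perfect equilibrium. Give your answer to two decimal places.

In a stationary SPE each proposer offers the other exactly their discounted continuation value.
If the licensee keeps x when proposing and the licensor keeps y when proposing, then x = 40 − 0.89y and y = 40 − 0.88x.
Solving: x = 40(1 − 0.89) / (1 − 0.88·0.89) = 4.4 / 0.2168 ≈ 20.2952.
The licensor gets 40 − 20.2952 ≈ 19.7048.

19.70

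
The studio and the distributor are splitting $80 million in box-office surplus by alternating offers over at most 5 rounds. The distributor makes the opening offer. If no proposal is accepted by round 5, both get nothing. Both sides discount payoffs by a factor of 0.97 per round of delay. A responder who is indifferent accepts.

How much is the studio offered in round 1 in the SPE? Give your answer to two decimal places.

4.52

Round 5 (the distributor proposes): rejection yields 0 for the studio; the distributor offers 0 and keeps 80.
Round 4 (the studio proposes): the distributor can get 80 next round, worth 0.97 × 80 = 77.6 now. The studio offers 77.6 and keeps 80 − 77.6 = 2.4.
Round 3 (the distributor proposes): the studio can get 2.4 next round, worth 0.97 × 2.4 = 2.328 now. The distributor offers 2.328 and keeps 80 − 2.328 = 77.672.
Round 2 (the studio proposes): the distributor can get 77.672 next round, worth 0.97 × 77.672 = 75.34184 now; the studio offers that and keeps 4.65816.
Round 1 (the distributor proposes): the studio can get 4.65816 next round, worth 0.97 × 4.65816 = 4.5184152 now, so the distributor offers 4.5184152, keeping 75.4815848.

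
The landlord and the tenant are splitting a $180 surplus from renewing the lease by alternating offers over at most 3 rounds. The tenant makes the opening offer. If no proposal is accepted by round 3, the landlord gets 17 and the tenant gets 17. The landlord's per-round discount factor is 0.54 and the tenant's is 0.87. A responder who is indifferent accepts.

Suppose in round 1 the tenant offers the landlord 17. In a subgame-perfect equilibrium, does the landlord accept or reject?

Work out the landlord's continuation value if the offer is rejected.
Round 3 (the tenant proposes): the landlord gets 17 if talks fail, so the tenant offers 17 and keeps 163.
Round 2 (the landlord proposes): the tenant can get 163 next round, worth 0.87 × 163 = 141.81 now; the landlord offers that and keeps 38.19.
So by rejecting in round 1, the landlord gets 38.19 next round, worth 0.54 × 38.19 = 20.6226 now.
Offer 17 < 20.6226, so the landlord rejects.

Reject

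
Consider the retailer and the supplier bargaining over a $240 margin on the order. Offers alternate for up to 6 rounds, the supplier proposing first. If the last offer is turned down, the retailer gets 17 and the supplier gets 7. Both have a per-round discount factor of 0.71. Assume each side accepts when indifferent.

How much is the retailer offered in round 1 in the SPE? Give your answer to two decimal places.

116.37

Solve by backward induction from round 6.
Round 6 (the retailer proposes): the supplier gets 7 if talks fail, so the retailer offers 7 and keeps 233.
Round 5 (the supplier proposes): the retailer can get 233 next round, worth 0.71 × 233 = 165.43 now, so the supplier offers 165.43, keeping 74.57.
Round 4 (the retailer proposes): the supplier can get 74.57 next round, worth 0.71 × 74.57 = 52.9447 now; the retailer offers that and keeps 187.0553.
Round 3 (the supplier proposes): the retailer can get 187.0553 next round, worth 0.71 × 187.0553 = 132.809263 now. The supplier offers 132.809263 and keeps 240 − 132.809263 = 107.190737.
Round 2 (the retailer proposes): the supplier can get 107.190737 next round, worth 0.71 × 107.190737 = 76.10542327 now; the retailer offers that and keeps 163.89457673.
Round 1 (the supplier proposes): the retailer can get 163.89457673 next round, worth 0.71 × 163.89457673 = 116.3651494783 now, so the supplier offers 116.3651494783, keeping 123.6348505217.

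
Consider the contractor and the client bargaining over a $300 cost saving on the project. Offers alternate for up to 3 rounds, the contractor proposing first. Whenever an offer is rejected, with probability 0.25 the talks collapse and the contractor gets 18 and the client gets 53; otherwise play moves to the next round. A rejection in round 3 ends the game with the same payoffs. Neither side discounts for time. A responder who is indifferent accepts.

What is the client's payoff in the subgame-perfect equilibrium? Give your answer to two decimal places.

Round 3 (the contractor proposes): the client gets 53 if talks fail, so the contractor offers 53 and keeps 247.
Round 2 (the client proposes): rejecting gives the contractor an expected 0.75 × 247 + 0.25 × 18 = 189.75. The client offers 189.75 and keeps 300 − 189.75 = 110.25.
Round 1 (the contractor proposes): rejecting gives the client an expected 0.75 × 110.25 + 0.25 × 53 = 95.9375; the contractor offers that and keeps 204.0625.

95.94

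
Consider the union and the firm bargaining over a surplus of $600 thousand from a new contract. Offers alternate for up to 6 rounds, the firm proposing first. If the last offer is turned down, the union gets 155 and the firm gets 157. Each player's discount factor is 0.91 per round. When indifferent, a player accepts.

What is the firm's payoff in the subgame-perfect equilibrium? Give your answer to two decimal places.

233.72

Work backward from the last round.
Round 6 (the union proposes): the firm gets 157 if talks fail, so the union offers 157 and keeps 443.
Round 5 (the firm proposes): the union can get 443 next round, worth 0.91 × 443 = 403.13 now, so the firm offers 403.13, keeping 196.87.
Round 4 (the union proposes): the firm can get 196.87 next round, worth 0.91 × 196.87 = 179.1517 now, so the union offers 179.1517, keeping 420.8483.
Round 3 (the firm proposes): the union can get 420.8483 next round, worth 0.91 × 420.8483 = 382.971953 now; the firm offers that and keeps 217.028047.
Round 2 (the union proposes): the firm can get 217.028047 next round, worth 0.91 × 217.028047 = 197.49552277 now; the union offers that and keeps 402.50447723.
Round 1 (the firm proposes): the union can get 402.50447723 next round, worth 0.91 × 402.50447723 = 366.2790742793 now; the firm offers that and keeps 233.7209257207.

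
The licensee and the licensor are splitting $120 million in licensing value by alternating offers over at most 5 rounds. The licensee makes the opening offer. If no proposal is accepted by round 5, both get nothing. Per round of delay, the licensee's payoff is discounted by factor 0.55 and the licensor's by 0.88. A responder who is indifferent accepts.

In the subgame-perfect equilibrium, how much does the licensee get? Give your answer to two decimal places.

49.48

Round 5 (the licensee proposes): the licensor will accept anything ≥ 0, so the licensee offers 0 and keeps 120.
Round 4 (the licensor proposes): the licensee can get 120 next round, worth 0.55 × 120 = 66 now; the licensor offers that and keeps 54.
Round 3 (the licensee proposes): the licensor can get 54 next round, worth 0.88 × 54 = 47.52 now. The licensee offers 47.52 and keeps 120 − 47.52 = 72.48.
Round 2 (the licensor proposes): the licensee can get 72.48 next round, worth 0.55 × 72.48 = 39.864 now. The licensor offers 39.864 and keeps 120 − 39.864 = 80.136.
Round 1 (the licensee proposes): the licensor can get 80.136 next round, worth 0.88 × 80.136 = 70.51968 now. The licensee offers 70.51968 and keeps 120 − 70.51968 = 49.48032.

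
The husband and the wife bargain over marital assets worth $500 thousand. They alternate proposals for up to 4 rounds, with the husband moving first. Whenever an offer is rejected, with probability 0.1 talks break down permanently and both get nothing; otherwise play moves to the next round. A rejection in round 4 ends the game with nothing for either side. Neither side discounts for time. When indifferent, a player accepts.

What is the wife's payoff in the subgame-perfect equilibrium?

Round 4 (the wife proposes): the husband will accept anything ≥ 0, so the wife offers 0 and keeps 500.
Round 3 (the husband proposes): rejecting gives the wife an expected 0.9 × 500 = 450, so the husband offers 450, keeping 50.
Round 2 (the wife proposes): rejecting gives the husband an expected 0.9 × 50 = 45, so the wife offers 45, keeping 455.
Round 1 (the husband proposes): rejecting gives the wife an expected 0.9 × 455 = 409.5; the husband offers that and keeps 90.5.

409.5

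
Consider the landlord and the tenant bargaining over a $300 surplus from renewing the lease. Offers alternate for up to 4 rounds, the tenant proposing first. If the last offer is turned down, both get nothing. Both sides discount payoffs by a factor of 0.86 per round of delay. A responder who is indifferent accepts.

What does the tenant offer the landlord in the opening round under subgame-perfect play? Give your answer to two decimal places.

226.94

Round 4 (the landlord proposes): rejection yields 0 for the tenant; the landlord offers 0 and keeps 300.
Round 3 (the tenant proposes): the landlord can get 300 next round, worth 0.86 × 300 = 258 now; the tenant offers that and keeps 42.
Round 2 (the landlord proposes): the tenant can get 42 next round, worth 0.86 × 42 = 36.12 now. The landlord offers 36.12 and keeps 300 − 36.12 = 263.88.
Round 1 (the tenant proposes): the landlord can get 263.88 next round, worth 0.86 × 263.88 = 226.9368 now, so the tenant offers 226.9368, keeping 73.0632.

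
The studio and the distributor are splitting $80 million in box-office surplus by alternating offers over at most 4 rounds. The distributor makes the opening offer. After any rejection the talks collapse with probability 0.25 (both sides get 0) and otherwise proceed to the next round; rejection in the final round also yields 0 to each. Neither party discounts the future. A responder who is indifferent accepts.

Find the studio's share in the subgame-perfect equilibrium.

By backward induction:
Round 4 (the studio proposes): the distributor will accept anything ≥ 0, so the studio offers 0 and keeps 80.
Round 3 (the distributor proposes): rejecting gives the studio an expected 0.75 × 80 = 60. The distributor offers 60 and keeps 80 − 60 = 20.
Round 2 (the studio proposes): rejecting gives the distributor an expected 0.75 × 20 = 15. The studio offers 15 and keeps 80 − 15 = 65.
Round 1 (the distributor proposes): rejecting gives the studio an expected 0.75 × 65 = 48.75, so the distributor offers 48.75, keeping 31.25.

48.75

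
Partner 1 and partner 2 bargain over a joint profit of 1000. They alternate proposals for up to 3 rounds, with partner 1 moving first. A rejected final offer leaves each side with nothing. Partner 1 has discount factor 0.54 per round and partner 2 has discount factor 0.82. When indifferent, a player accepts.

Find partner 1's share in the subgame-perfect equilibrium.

622.8

Round 3 (partner 1 proposes): rejection yields 0 for partner 2; partner 1 offers 0 and keeps 1000.
Round 2 (partner 2 proposes): partner 1 can get 1000 next round, worth 0.54 × 1000 = 540 now; partner 2 offers that and keeps 460.
Round 1 (partner 1 proposes): partner 2 can get 460 next round, worth 0.82 × 460 = 377.2 now, so partner 1 offers 377.2, keeping 622.8.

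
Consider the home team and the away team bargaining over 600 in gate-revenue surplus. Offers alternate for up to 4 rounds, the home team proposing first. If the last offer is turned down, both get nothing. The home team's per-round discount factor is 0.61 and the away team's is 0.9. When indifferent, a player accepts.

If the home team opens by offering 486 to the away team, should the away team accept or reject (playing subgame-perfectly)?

Reject

Work out the away team's continuation value if the offer is rejected.
Round 4 (the away team proposes): the home team will accept anything ≥ 0, so the away team offers 0 and keeps 600.
Round 3 (the home team proposes): the away team can get 600 next round, worth 0.9 × 600 = 540 now. The home team offers 540 and keeps 600 − 540 = 60.
Round 2 (the away team proposes): the home team can get 60 next round, worth 0.61 × 60 = 36.6 now, so the away team offers 36.6, keeping 563.4.
So by rejecting in round 1, the away team gets 563.4 next round, worth 0.9 × 563.4 = 507.06 now.
Offer 486 < 507.06, so the away team rejects.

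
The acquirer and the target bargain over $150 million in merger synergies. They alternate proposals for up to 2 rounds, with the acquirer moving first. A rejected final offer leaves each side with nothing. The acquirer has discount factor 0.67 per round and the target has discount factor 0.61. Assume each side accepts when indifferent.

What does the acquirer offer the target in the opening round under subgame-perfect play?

Round 2 (the target proposes): the acquirer will accept anything ≥ 0, so the target offers 0 and keeps 150.
Round 1 (the acquirer proposes): the target can get 150 next round, worth 0.61 × 150 = 91.5 now. The acquirer offers 91.5 and keeps 150 − 91.5 = 58.5.

91.5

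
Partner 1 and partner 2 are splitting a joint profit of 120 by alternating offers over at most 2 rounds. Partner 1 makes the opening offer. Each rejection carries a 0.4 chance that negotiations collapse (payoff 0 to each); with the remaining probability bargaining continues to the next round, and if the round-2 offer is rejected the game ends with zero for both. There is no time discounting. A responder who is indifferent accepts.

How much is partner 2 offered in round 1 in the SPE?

72

Round 2 (partner 2 proposes): rejection yields 0 for partner 1; partner 2 offers 0 and keeps 120.
Round 1 (partner 1 proposes): rejecting gives partner 2 an expected 0.6 × 120 = 72, so partner 1 offers 72, keeping 48.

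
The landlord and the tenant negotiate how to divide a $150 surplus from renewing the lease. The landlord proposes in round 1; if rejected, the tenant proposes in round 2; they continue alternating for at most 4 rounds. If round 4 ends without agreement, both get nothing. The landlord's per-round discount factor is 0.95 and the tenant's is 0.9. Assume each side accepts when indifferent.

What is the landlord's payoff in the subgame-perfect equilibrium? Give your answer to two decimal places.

Round 4 (the tenant proposes): the landlord will accept anything ≥ 0, so the tenant offers 0 and keeps 150.
Round 3 (the landlord proposes): the tenant can get 150 next round, worth 0.9 × 150 = 135 now, so the landlord offers 135, keeping 15.
Round 2 (the tenant proposes): the landlord can get 15 next round, worth 0.95 × 15 = 14.25 now, so the tenant offers 14.25, keeping 135.75.
Round 1 (the landlord proposes): the tenant can get 135.75 next round, worth 0.9 × 135.75 = 122.175 now. The landlord offers 122.175 and keeps 150 − 122.175 = 27.825.

27.83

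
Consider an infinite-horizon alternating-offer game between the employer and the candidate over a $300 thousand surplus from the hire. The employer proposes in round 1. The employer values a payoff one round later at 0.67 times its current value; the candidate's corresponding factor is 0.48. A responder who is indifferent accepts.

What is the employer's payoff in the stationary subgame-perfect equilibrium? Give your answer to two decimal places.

In a stationary SPE each proposer offers the other exactly their discounted continuation value.
If the employer keeps x when proposing and the candidate keeps y when proposing, then x = 300 − 0.48y and y = 300 − 0.67x.
Solving: x = 300(1 − 0.48) / (1 − 0.67·0.48) = 156 / 0.6784 ≈ 229.9528.
The candidate gets 300 − 229.9528 ≈ 70.0472.

229.95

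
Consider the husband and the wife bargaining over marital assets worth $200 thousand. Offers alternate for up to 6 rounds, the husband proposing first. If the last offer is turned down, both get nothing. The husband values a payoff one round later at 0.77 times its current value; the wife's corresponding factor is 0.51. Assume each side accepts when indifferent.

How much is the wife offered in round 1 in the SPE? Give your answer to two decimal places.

Solve by backward induction from round 6.
Round 6 (the wife proposes): the husband will accept anything ≥ 0, so the wife offers 0 and keeps 200.
Round 5 (the husband proposes): the wife can get 200 next round, worth 0.51 × 200 = 102 now, so the husband offers 102, keeping 98.
Round 4 (the wife proposes): the husband can get 98 next round, worth 0.77 × 98 = 75.46 now. The wife offers 75.46 and keeps 200 − 75.46 = 124.54.
Round 3 (the husband proposes): the wife can get 124.54 next round, worth 0.51 × 124.54 = 63.5154 now, so the husband offers 63.5154, keeping 136.4846.
Round 2 (the wife proposes): the husband can get 136.4846 next round, worth 0.77 × 136.4846 = 105.093142 now, so the wife offers 105.093142, keeping 94.906858.
Round 1 (the husband proposes): the wife can get 94.906858 next round, worth 0.51 × 94.906858 = 48.40249758 now. The husband offers 48.40249758 and keeps 200 − 48.40249758 = 151.59750242.

48.40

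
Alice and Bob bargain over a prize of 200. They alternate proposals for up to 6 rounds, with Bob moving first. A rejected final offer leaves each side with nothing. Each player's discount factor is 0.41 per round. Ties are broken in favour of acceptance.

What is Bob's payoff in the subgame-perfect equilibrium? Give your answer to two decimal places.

141.17

Round 6 (Alice proposes): Bob will accept anything ≥ 0, so Alice offers 0 and keeps 200.
Round 5 (Bob proposes): Alice can get 200 next round, worth 0.41 × 200 = 82 now. Bob offers 82 and keeps 200 − 82 = 118.
Round 4 (Alice proposes): Bob can get 118 next round, worth 0.41 × 118 = 48.38 now. Alice offers 48.38 and keeps 200 − 48.38 = 151.62.
Round 3 (Bob proposes): Alice can get 151.62 next round, worth 0.41 × 151.62 = 62.1642 now; Bob offers that and keeps 137.8358.
Round 2 (Alice proposes): Bob can get 137.8358 next round, worth 0.41 × 137.8358 = 56.512678 now. Alice offers 56.512678 and keeps 200 − 56.512678 = 143.487322.
Round 1 (Bob proposes): Alice can get 143.487322 next round, worth 0.41 × 143.487322 = 58.82980202 now, so Bob offers 58.82980202, keeping 141.17019798.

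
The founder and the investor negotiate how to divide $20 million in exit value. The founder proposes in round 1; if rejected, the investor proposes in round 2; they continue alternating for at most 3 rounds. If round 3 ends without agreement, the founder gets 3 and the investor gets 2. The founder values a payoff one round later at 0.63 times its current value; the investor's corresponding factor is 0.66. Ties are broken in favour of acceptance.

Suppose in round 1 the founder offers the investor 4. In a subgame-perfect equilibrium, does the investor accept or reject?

Reject

Round 3 (the founder proposes): the investor gets 2 if talks fail, so the founder offers 2 and keeps 18.
Round 2 (the investor proposes): the founder can get 18 next round, worth 0.63 × 18 = 11.34 now. The investor offers 11.34 and keeps 20 − 11.34 = 8.66.
So by rejecting in round 1, the investor gets 8.66 next round, worth 0.66 × 8.66 = 5.7156 now.
Offer 4 < 5.7156, so the investor rejects.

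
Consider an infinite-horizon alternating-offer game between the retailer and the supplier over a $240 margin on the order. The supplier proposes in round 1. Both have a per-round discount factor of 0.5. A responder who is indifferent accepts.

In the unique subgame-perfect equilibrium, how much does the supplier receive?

160

In a stationary SPE each proposer offers the other exactly their discounted continuation value.
If the supplier keeps x when proposing and the retailer keeps y when proposing, then x = 240 − 0.5y and y = 240 − 0.5x.
Solving: x = 240(1 − 0.5) / (1 − 0.5·0.5) = 120 / 0.75 = 160.
The retailer gets 240 − 160 = 80.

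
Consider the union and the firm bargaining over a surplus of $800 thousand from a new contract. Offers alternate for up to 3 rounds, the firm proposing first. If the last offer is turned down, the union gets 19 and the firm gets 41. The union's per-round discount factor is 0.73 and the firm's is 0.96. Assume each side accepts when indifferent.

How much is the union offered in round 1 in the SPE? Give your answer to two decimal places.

Work backward from the last round.
Round 3 (the firm proposes): the union gets 19 if talks fail, so the firm offers 19 and keeps 781.
Round 2 (the union proposes): the firm can get 781 next round, worth 0.96 × 781 = 749.76 now. The union offers 749.76 and keeps 800 − 749.76 = 50.24.
Round 1 (the firm proposes): the union can get 50.24 next round, worth 0.73 × 50.24 = 36.6752 now. The firm offers 36.6752 and keeps 800 − 36.6752 = 763.3248.

36.68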